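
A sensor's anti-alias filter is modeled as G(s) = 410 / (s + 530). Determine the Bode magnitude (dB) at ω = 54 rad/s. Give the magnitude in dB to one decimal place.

|j54 + 530| = √(54² + 530²) = 532.7
|G(j54)| = 410 / 532.7 = 0.7696
20 log₁₀(0.7696) = -2.27 dB

-2.3 dB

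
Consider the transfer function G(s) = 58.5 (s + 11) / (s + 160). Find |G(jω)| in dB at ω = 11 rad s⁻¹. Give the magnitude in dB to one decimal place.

15.1 dB

|j11 + 11| = √(11² + 11²) = 15.56
|j11 + 160| = √(11² + 160²) = 160.4
|G(j11)| = 58.5 × 15.56 / 160.4 = 5.6744
20 log₁₀(5.6744) = 15.08 dB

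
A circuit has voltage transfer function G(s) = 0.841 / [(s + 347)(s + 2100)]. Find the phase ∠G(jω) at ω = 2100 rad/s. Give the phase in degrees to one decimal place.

-125.6°

∠(j2100 + 347) = arctan(2100/347) = 80.62°
∠(j2100 + 2100) = arctan(2100/2100) = 45.00°
∠G(j2100) = − (80.62° + 45.00°) = -125.62°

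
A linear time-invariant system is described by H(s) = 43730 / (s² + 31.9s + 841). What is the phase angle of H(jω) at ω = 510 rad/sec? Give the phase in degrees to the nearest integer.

-176°

∠[(j510)² + 31.9(j510) + 841] = ∠[-2.5926e+05 + j16269] = 176.41°
∠H(j510) = −176.41° = -176.41°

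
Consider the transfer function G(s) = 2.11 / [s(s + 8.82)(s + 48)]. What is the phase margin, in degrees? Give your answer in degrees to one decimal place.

90.0°

Gain crossover: |G(jω)| = 1 at ω ≈ 0.00498 rad/s.
∠G(j0.00498) = −90° − arctan(0.00498/8.82) − arctan(0.00498/48) ≈ -90.04°
PM = 180° + (-90.04°) = 89.96°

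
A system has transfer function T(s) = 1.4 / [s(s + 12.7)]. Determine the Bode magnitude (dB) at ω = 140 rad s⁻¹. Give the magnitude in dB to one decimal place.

-83.0 dB

|j140 + 12.7| = √(140² + 12.7²) = 140.6
|j140| = 140
|T(j140)| = 1.4 / (140.6 × 140) = 7.1136e-05
20 log₁₀(7.1136e-05) = -82.96 dB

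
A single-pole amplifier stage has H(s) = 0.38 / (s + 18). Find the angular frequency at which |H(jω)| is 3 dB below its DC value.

For a single-pole low-pass, the −3 dB point is at the pole: ω = 18 rad/s.

18 rad/s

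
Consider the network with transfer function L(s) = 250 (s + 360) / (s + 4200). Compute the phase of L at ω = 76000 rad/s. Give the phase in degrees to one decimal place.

∠(j76000 + 360) = arctan(76000/360) = 89.73°
∠(j76000 + 4200) = arctan(76000/4200) = 86.84°
∠L(j76000) = 89.73° − 86.84° = 2.89°

2.9°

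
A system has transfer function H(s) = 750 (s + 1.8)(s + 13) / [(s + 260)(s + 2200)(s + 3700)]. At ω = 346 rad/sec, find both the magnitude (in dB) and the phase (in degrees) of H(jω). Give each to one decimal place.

|j346 + 1.8| = √(346² + 1.8²) = 346
|j346 + 13| = √(346² + 13²) = 346.2
|j346 + 260| = √(346² + 260²) = 432.8
|j346 + 2200| = √(346² + 2200²) = 2227
|j346 + 3700| = √(346² + 3700²) = 3716
|H(j346)| = 750 × 346 × 346.2 / (432.8 × 2227 × 3716) = 0.025085
20 log₁₀(0.025085) = -32.01 dB
∠(j346 + 1.8) = arctan(346/1.8) = 89.70°
∠(j346 + 13) = arctan(346/13) = 87.85°
∠(j346 + 260) = arctan(346/260) = 53.08°
∠(j346 + 2200) = arctan(346/2200) = 8.94°
∠(j346 + 3700) = arctan(346/3700) = 5.34°
∠H(j346) = 89.70° + 87.85° − (53.08° + 8.94° + 5.34°) = 110.19°

|H| = -32.0 dB, ∠H = 110.2°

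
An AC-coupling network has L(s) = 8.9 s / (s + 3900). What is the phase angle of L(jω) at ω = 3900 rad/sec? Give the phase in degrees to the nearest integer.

∠(j3900) = 90.00°
∠(j3900 + 3900) = arctan(3900/3900) = 45.00°
∠L(j3900) = 90.00° − 45.00° = 45.00°

45 deg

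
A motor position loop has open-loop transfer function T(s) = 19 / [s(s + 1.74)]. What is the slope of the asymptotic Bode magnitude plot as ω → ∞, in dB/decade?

With 0 zeros and 2 poles, the high-frequency asymptotic slope is 20 × (0 − 2) = -40 dB/decade.

-40 dB/decade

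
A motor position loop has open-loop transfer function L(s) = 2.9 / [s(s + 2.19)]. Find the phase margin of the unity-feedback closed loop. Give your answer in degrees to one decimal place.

61.9 deg

Gain crossover: |L(jω)| = 1 at ω ≈ 1.17 rad/s.
∠L(j1.17) = −90° − arctan(1.17/2.19) ≈ -118.08°
PM = 180° + (-118.08°) = 61.92°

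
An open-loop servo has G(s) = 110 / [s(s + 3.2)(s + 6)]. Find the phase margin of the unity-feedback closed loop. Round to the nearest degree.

Gain crossover: |G(jω)| = 1 at ω ≈ 3.41 rad/sec.
∠G(j3.41) = −90° − arctan(3.41/3.2) − arctan(3.41/6) ≈ -166.42°
PM = 180° + (-166.42°) = 13.58°

14°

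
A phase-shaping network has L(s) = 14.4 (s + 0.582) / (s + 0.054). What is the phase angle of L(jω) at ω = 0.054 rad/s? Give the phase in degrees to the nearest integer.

∠(j0.054 + 0.582) = arctan(0.054/0.582) = 5.30°
∠(j0.054 + 0.054) = arctan(0.054/0.054) = 45.00°
∠L(j0.054) = 5.30° − 45.00° = -39.70°

-40°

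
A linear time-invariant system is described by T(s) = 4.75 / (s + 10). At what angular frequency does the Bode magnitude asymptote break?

10 rad s⁻¹

The single real pole at s = −10 gives a corner at ω = 10 rad s⁻¹.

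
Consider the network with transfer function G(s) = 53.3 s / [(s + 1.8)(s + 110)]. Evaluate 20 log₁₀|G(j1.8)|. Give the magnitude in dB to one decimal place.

|j1.8| = 1.8
|j1.8 + 1.8| = √(1.8² + 1.8²) = 2.546
|j1.8 + 110| = √(1.8² + 110²) = 110
|G(j1.8)| = 53.3 × 1.8 / (2.546 × 110) = 0.34258
20 log₁₀(0.34258) = -9.30 dB

-9.3 dB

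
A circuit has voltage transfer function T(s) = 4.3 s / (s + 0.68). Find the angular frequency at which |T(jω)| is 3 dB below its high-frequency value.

For a single-pole high-pass, the −3 dB point is at the pole: ω = 0.68 rad/s.

0.68 rad/s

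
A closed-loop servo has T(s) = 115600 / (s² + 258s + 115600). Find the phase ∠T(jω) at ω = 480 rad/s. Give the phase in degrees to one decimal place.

∠[(j480)² + 258(j480) + 115600] = ∠[-1.148e+05 + j1.2384e+05] = 132.83°
∠T(j480) = −132.83° = -132.83°

-132.8 deg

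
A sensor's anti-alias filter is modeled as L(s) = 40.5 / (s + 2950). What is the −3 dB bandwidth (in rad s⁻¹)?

2950 rad s⁻¹

For a single-pole low-pass, the −3 dB point is at the pole: ω = 2950 rad s⁻¹.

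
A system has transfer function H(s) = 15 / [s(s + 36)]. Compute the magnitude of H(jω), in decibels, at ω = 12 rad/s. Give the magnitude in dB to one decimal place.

|j12 + 36| = √(12² + 36²) = 37.95
|j12| = 12
|H(j12)| = 15 / (37.95 × 12) = 0.03294
20 log₁₀(0.03294) = -29.65 dB

-29.6 dB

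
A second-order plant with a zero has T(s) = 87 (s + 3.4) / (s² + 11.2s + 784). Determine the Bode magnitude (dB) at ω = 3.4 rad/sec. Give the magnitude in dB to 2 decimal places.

-5.34 dB

|j3.4 + 3.4| = √(3.4² + 3.4²) = 4.808
|(j3.4)² + 11.2(j3.4) + 784| = |772.44 + j38.08| = 773.4
|T(j3.4)| = 87 × 4.808 / 773.4 = 0.54091
20 log₁₀(0.54091) = -5.338 dB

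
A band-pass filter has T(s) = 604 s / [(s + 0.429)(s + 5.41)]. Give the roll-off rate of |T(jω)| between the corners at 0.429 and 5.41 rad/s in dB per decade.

In this band the factors already past their corner are: 1 differentiator zero, pole at 0.429; net slope = 0 dB/decade.

0 dB/decade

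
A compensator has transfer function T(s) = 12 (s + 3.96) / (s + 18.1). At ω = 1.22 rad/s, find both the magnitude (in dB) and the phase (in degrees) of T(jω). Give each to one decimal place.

|T| = 8.8 dB, ∠T = 13.3 deg

|j1.22 + 3.96| = √(1.22² + 3.96²) = 4.144
|j1.22 + 18.1| = √(1.22² + 18.1²) = 18.14
|T(j1.22)| = 12 × 4.144 / 18.14 = 2.741
20 log₁₀(2.741) = 8.76 dB
∠(j1.22 + 3.96) = arctan(1.22/3.96) = 17.12°
∠(j1.22 + 18.1) = arctan(1.22/18.1) = 3.86°
∠T(j1.22) = 17.12° − 3.86° = 13.27°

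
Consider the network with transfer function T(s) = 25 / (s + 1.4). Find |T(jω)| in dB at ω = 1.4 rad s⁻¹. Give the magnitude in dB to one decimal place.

22.0 dB

|j1.4 + 1.4| = √(1.4² + 1.4²) = 1.98
|T(j1.4)| = 25 / 1.98 = 12.627
20 log₁₀(12.627) = 22.03 dB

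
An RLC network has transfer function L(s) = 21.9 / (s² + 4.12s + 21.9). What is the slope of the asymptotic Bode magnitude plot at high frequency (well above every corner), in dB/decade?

With 0 zeros and 2 poles, the high-frequency asymptotic slope is 20 × (0 − 2) = -40 dB/decade.

-40 dB/decade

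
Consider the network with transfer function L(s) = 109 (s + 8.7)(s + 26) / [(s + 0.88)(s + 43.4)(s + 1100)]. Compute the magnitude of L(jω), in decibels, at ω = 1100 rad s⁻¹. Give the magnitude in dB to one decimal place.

|j1100 + 8.7| = √(1100² + 8.7²) = 1100
|j1100 + 26| = √(1100² + 26²) = 1100
|j1100 + 0.88| = √(1100² + 0.88²) = 1100
|j1100 + 43.4| = √(1100² + 43.4²) = 1101
|j1100 + 1100| = √(1100² + 1100²) = 1556
|L(j1100)| = 109 × 1100 × 1100 / (1100 × 1101 × 1556) = 0.070035
20 log₁₀(0.070035) = -23.09 dB

-23.1 dB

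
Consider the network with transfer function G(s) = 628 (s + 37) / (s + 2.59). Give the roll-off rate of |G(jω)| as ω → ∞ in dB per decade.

With 1 zero and 1 pole, the high-frequency asymptotic slope is 20 × (1 − 1) = 0 dB/decade.

0 dB/decade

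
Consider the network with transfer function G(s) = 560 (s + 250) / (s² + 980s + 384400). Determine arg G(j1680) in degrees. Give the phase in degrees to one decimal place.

-64.4 deg

∠(j1680 + 250) = arctan(1680/250) = 81.54°
∠[(j1680)² + 980(j1680) + 384400] = ∠[-2.438e+06 + j1.6464e+06] = 145.97°
∠G(j1680) = 81.54° − 145.97° = -64.43°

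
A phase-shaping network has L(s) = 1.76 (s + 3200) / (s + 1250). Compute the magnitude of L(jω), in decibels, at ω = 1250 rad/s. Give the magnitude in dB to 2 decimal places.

|j1250 + 3200| = √(1250² + 3200²) = 3435
|j1250 + 1250| = √(1250² + 1250²) = 1768
|L(j1250)| = 1.76 × 3435 / 1768 = 3.4204
20 log₁₀(3.4204) = 10.681 dB

10.68 dB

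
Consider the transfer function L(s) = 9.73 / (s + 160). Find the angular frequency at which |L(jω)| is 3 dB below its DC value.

160 rad/s

For a single-pole low-pass, the −3 dB point is at the pole: ω = 160 rad/s.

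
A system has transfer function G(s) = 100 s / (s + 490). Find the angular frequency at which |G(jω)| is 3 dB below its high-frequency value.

490 rad/sec

For a single-pole high-pass, the −3 dB point is at the pole: ω = 490 rad/sec.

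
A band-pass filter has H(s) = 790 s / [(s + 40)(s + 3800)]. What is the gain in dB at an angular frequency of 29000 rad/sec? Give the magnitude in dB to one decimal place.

|j29000| = 2.9e+04
|j29000 + 40| = √(29000² + 40²) = 2.9e+04
|j29000 + 3800| = √(29000² + 3800²) = 2.925e+04
|H(j29000)| = 790 × 2.9e+04 / (2.9e+04 × 2.925e+04) = 0.02701
20 log₁₀(0.02701) = -31.37 dB

-31.4 dB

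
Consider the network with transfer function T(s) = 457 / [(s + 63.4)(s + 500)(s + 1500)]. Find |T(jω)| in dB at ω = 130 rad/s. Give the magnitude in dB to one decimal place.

-107.8 dB

|j130 + 63.4| = √(130² + 63.4²) = 144.6
|j130 + 500| = √(130² + 500²) = 516.6
|j130 + 1500| = √(130² + 1500²) = 1506
|T(j130)| = 457 / (144.6 × 516.6 × 1506) = 4.0621e-06
20 log₁₀(4.0621e-06) = -107.83 dB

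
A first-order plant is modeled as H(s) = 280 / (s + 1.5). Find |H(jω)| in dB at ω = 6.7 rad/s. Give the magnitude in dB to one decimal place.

32.2 dB

|j6.7 + 1.5| = √(6.7² + 1.5²) = 6.866
|H(j6.7)| = 280 / 6.866 = 40.782
20 log₁₀(40.782) = 32.21 dB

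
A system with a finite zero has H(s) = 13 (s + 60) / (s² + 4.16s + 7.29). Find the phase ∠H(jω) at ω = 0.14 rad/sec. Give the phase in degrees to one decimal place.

∠(j0.14 + 60) = arctan(0.14/60) = 0.13°
∠[(j0.14)² + 4.16(j0.14) + 7.29] = ∠[7.2704 + j0.5824] = 4.58°
∠H(j0.14) = 0.13° − 4.58° = -4.45°

-4.4°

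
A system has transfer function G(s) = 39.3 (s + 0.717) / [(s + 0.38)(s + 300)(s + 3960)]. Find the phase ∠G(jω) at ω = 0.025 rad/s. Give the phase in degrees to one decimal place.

∠(j0.025 + 0.717) = arctan(0.025/0.717) = 2.00°
∠(j0.025 + 0.38) = arctan(0.025/0.38) = 3.76°
∠(j0.025 + 300) = arctan(0.025/300) = 0.00°
∠(j0.025 + 3960) = arctan(0.025/3960) = 0.00°
∠G(j0.025) = 2.00° − (3.76° + 0.00° + 0.00°) = -1.77°

-1.8°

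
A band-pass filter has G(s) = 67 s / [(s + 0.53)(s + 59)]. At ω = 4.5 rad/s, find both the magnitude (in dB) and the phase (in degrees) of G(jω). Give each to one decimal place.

|G| = 1.0 dB, ∠G = 2.4°

|j4.5| = 4.5
|j4.5 + 0.53| = √(4.5² + 0.53²) = 4.531
|j4.5 + 59| = √(4.5² + 59²) = 59.17
|G(j4.5)| = 67 × 4.5 / (4.531 × 59.17) = 1.1245
20 log₁₀(1.1245) = 1.02 dB
∠(j4.5) = 90.00°
∠(j4.5 + 0.53) = arctan(4.5/0.53) = 83.28°
∠(j4.5 + 59) = arctan(4.5/59) = 4.36°
∠G(j4.5) = 90.00° − (83.28° + 4.36°) = 2.36°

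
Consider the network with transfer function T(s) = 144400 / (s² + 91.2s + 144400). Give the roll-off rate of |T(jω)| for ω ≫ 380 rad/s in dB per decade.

-40 dB/decade

With 0 zeros and 2 poles, the high-frequency asymptotic slope is 20 × (0 − 2) = -40 dB/decade.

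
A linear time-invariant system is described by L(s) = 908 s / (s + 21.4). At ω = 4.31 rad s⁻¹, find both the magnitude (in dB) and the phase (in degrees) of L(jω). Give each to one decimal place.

|j4.31| = 4.31
|j4.31 + 21.4| = √(4.31² + 21.4²) = 21.83
|L(j4.31)| = 908 × 4.31 / 21.83 = 179.27
20 log₁₀(179.27) = 45.07 dB
∠(j4.31) = 90.00°
∠(j4.31 + 21.4) = arctan(4.31/21.4) = 11.39°
∠L(j4.31) = 90.00° − 11.39° = 78.61°

|L| = 45.1 dB, ∠L = 78.6 deg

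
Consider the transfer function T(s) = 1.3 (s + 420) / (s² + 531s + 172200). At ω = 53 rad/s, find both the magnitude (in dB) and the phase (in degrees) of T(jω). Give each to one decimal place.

|T| = -49.9 dB, ∠T = -2.2 deg

|j53 + 420| = √(53² + 420²) = 423.3
|(j53)² + 531(j53) + 172200| = |1.6939e+05 + j28143| = 1.717e+05
|T(j53)| = 1.3 × 423.3 / 1.717e+05 = 0.0032049
20 log₁₀(0.0032049) = -49.88 dB
∠(j53 + 420) = arctan(53/420) = 7.19°
∠[(j53)² + 531(j53) + 172200] = ∠[1.6939e+05 + j28143] = 9.43°
∠T(j53) = 7.19° − 9.43° = -2.24°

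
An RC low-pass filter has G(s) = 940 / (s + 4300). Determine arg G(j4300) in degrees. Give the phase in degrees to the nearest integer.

∠(j4300 + 4300) = arctan(4300/4300) = 45.00°
∠G(j4300) = −45.00° = -45.00°

-45 deg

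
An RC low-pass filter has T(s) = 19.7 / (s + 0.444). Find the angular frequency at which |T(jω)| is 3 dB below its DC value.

0.444 rad/sec

For a single-pole low-pass, the −3 dB point is at the pole: ω = 0.444 rad/sec.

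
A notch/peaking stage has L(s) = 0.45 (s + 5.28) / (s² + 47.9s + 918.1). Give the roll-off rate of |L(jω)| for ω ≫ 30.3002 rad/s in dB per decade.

-20 dB/decade

With 1 zero and 2 poles, the high-frequency asymptotic slope is 20 × (1 − 2) = -20 dB/decade.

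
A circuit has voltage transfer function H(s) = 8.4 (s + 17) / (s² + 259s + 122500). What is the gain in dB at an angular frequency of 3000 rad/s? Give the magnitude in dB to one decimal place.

|j3000 + 17| = √(3000² + 17²) = 3000
|(j3000)² + 259(j3000) + 122500| = |-8.8775e+06 + j7.77e+05| = 8.911e+06
|H(j3000)| = 8.4 × 3000 / 8.911e+06 = 0.0028279
20 log₁₀(0.0028279) = -50.97 dB

-51.0 dB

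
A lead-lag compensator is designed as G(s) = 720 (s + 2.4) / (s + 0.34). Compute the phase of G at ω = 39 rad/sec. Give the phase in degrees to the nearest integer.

∠(j39 + 2.4) = arctan(39/2.4) = 86.48°
∠(j39 + 0.34) = arctan(39/0.34) = 89.50°
∠G(j39) = 86.48° − 89.50° = -3.02°

-3°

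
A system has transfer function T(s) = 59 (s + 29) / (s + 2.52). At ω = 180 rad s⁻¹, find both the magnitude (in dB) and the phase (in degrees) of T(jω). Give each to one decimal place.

|T| = 35.5 dB, ∠T = -8.4°

|j180 + 29| = √(180² + 29²) = 182.3
|j180 + 2.52| = √(180² + 2.52²) = 180
|T(j180)| = 59 × 182.3 / 180 = 59.755
20 log₁₀(59.755) = 35.53 dB
∠(j180 + 29) = arctan(180/29) = 80.85°
∠(j180 + 2.52) = arctan(180/2.52) = 89.20°
∠T(j180) = 80.85° − 89.20° = -8.35°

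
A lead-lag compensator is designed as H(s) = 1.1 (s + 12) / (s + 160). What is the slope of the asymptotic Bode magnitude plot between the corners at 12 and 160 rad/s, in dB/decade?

In this band the factors already past their corner are: zero at 12; net slope = 20 dB/decade.

20 dB/decade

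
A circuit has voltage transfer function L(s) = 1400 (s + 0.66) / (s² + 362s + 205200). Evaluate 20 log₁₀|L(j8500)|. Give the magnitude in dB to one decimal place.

|j8500 + 0.66| = √(8500² + 0.66²) = 8500
|(j8500)² + 362(j8500) + 205200| = |-7.2045e+07 + j3.077e+06| = 7.211e+07
|L(j8500)| = 1400 × 8500 / 7.211e+07 = 0.16502
20 log₁₀(0.16502) = -15.65 dB

-15.6 dB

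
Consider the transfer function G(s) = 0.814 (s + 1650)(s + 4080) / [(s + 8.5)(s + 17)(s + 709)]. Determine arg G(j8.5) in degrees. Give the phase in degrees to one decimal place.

∠(j8.5 + 1650) = arctan(8.5/1650) = 0.30°
∠(j8.5 + 4080) = arctan(8.5/4080) = 0.12°
∠(j8.5 + 8.5) = arctan(8.5/8.5) = 45.00°
∠(j8.5 + 17) = arctan(8.5/17) = 26.57°
∠(j8.5 + 709) = arctan(8.5/709) = 0.69°
∠G(j8.5) = 0.30° + 0.12° − (45.00° + 26.57° + 0.69°) = -71.84°

-71.8°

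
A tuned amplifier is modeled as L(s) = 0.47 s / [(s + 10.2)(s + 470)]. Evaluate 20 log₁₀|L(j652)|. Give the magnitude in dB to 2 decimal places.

-64.66 dB

|j652| = 652
|j652 + 10.2| = √(652² + 10.2²) = 652.1
|j652 + 470| = √(652² + 470²) = 803.7
|L(j652)| = 0.47 × 652 / (652.1 × 803.7) = 0.00058469
20 log₁₀(0.00058469) = -64.661 dB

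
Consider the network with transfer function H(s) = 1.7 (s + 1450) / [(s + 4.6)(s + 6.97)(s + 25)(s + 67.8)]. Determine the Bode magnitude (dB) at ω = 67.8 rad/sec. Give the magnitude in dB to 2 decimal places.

-82.28 dB

|j67.8 + 1450| = √(67.8² + 1450²) = 1452
|j67.8 + 4.6| = √(67.8² + 4.6²) = 67.96
|j67.8 + 6.97| = √(67.8² + 6.97²) = 68.16
|j67.8 + 25| = √(67.8² + 25²) = 72.26
|j67.8 + 67.8| = √(67.8² + 67.8²) = 95.88
|H(j67.8)| = 1.7 × 1452 / (67.96 × 68.16 × 72.26 × 95.88) = 7.6894e-05
20 log₁₀(7.6894e-05) = -82.282 dB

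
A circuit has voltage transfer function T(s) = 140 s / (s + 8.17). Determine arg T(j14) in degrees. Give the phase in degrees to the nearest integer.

∠(j14) = 90.00°
∠(j14 + 8.17) = arctan(14/8.17) = 59.73°
∠T(j14) = 90.00° − 59.73° = 30.27°

30 deg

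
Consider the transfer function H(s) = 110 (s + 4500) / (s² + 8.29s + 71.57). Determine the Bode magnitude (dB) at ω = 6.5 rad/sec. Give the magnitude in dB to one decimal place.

|j6.5 + 4500| = √(6.5² + 4500²) = 4500
|(j6.5)² + 8.29(j6.5) + 71.57| = |29.32 + j53.885| = 61.35
|H(j6.5)| = 110 × 4500 / 61.35 = 8069.1
20 log₁₀(8069.1) = 78.14 dB

78.1 dB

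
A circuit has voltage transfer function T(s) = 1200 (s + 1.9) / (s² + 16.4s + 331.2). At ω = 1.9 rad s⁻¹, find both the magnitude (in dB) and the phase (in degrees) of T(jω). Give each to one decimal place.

|j1.9 + 1.9| = √(1.9² + 1.9²) = 2.687
|(j1.9)² + 16.4(j1.9) + 331.2| = |327.59 + j31.16| = 329.1
|T(j1.9)| = 1200 × 2.687 / 329.1 = 9.7986
20 log₁₀(9.7986) = 19.82 dB
∠(j1.9 + 1.9) = arctan(1.9/1.9) = 45.00°
∠[(j1.9)² + 16.4(j1.9) + 331.2] = ∠[327.59 + j31.16] = 5.43°
∠T(j1.9) = 45.00° − 5.43° = 39.57°

|T| = 19.8 dB, ∠T = 39.6°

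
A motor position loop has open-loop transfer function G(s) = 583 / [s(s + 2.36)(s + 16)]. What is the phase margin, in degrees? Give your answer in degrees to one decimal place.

3.4 deg

Gain crossover: |G(jω)| = 1 at ω ≈ 5.63 rad/s.
∠G(j5.63) = −90° − arctan(5.63/2.36) − arctan(5.63/16) ≈ -176.64°
PM = 180° + (-176.64°) = 3.36°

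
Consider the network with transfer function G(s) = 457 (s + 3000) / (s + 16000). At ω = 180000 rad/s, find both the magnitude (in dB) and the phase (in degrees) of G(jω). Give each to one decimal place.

|G| = 53.2 dB, ∠G = 4.1 deg

|j180000 + 3000| = √(180000² + 3000²) = 1.8e+05
|j180000 + 16000| = √(180000² + 16000²) = 1.807e+05
|G(j180000)| = 457 × 1.8e+05 / 1.807e+05 = 455.27
20 log₁₀(455.27) = 53.17 dB
∠(j180000 + 3000) = arctan(180000/3000) = 89.05°
∠(j180000 + 16000) = arctan(180000/16000) = 84.92°
∠G(j180000) = 89.05° − 84.92° = 4.12°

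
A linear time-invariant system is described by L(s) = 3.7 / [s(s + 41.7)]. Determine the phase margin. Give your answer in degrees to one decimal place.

Gain crossover: |L(jω)| = 1 at ω ≈ 0.0887 rad/s.
∠L(j0.0887) = −90° − arctan(0.0887/41.7) ≈ -90.12°
PM = 180° + (-90.12°) = 89.88°

89.9°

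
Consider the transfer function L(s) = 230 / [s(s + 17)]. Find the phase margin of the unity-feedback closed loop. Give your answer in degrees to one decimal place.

Gain crossover: |L(jω)| = 1 at ω ≈ 11.3 rad/s.
∠L(j11.3) = −90° − arctan(11.3/17) ≈ -123.55°
PM = 180° + (-123.55°) = 56.45°

56.4°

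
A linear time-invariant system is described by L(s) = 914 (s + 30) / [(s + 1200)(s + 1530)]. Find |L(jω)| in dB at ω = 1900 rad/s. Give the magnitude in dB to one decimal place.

-10.0 dB

|j1900 + 30| = √(1900² + 30²) = 1900
|j1900 + 1200| = √(1900² + 1200²) = 2247
|j1900 + 1530| = √(1900² + 1530²) = 2439
|L(j1900)| = 914 × 1900 / (2247 × 2439) = 0.31682
20 log₁₀(0.31682) = -9.98 dB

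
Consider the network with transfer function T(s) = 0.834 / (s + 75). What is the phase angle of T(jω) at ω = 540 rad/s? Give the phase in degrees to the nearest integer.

∠(j540 + 75) = arctan(540/75) = 82.09°
∠T(j540) = −82.09° = -82.09°

-82°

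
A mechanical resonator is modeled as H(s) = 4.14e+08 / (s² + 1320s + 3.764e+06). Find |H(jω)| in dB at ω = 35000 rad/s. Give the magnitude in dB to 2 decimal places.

-9.40 dB

|(j35000)² + 1320(j35000) + 3.764e+06| = |-1.2212e+09 + j4.62e+07| = 1.222e+09
|H(j35000)| = 4.14e+08 / 1.222e+09 = 0.33876
20 log₁₀(0.33876) = -9.402 dB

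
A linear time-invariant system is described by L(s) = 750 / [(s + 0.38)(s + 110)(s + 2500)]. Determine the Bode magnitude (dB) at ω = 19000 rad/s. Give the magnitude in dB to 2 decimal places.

-199.30 dB

|j19000 + 0.38| = √(19000² + 0.38²) = 1.9e+04
|j19000 + 110| = √(19000² + 110²) = 1.9e+04
|j19000 + 2500| = √(19000² + 2500²) = 1.916e+04
|L(j19000)| = 750 / (1.9e+04 × 1.9e+04 × 1.916e+04) = 1.0841e-10
20 log₁₀(1.0841e-10) = -199.299 dB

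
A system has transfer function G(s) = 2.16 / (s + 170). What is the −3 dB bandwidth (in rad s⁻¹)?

170 rad s⁻¹

For a single-pole low-pass, the −3 dB point is at the pole: ω = 170 rad s⁻¹.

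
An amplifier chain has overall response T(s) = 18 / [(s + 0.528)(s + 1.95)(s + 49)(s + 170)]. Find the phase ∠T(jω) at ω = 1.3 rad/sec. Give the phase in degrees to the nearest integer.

∠(j1.3 + 0.528) = arctan(1.3/0.528) = 67.90°
∠(j1.3 + 1.95) = arctan(1.3/1.95) = 33.69°
∠(j1.3 + 49) = arctan(1.3/49) = 1.52°
∠(j1.3 + 170) = arctan(1.3/170) = 0.44°
∠T(j1.3) = − (67.90° + 33.69° + 1.52° + 0.44°) = -103.54°

-104 deg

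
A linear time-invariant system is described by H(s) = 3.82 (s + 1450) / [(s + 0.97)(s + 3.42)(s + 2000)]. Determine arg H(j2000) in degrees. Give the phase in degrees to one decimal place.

-170.8 deg

∠(j2000 + 1450) = arctan(2000/1450) = 54.06°
∠(j2000 + 0.97) = arctan(2000/0.97) = 89.97°
∠(j2000 + 3.42) = arctan(2000/3.42) = 89.90°
∠(j2000 + 2000) = arctan(2000/2000) = 45.00°
∠H(j2000) = 54.06° − (89.97° + 89.90° + 45.00°) = -170.82°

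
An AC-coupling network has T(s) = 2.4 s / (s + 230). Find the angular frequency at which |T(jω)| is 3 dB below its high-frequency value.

230 rad/s

For a single-pole high-pass, the −3 dB point is at the pole: ω = 230 rad/s.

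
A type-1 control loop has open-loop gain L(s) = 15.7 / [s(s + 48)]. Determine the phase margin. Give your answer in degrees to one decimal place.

89.6°

Gain crossover: |L(jω)| = 1 at ω ≈ 0.327 rad s⁻¹.
∠L(j0.327) = −90° − arctan(0.327/48) ≈ -90.39°
PM = 180° + (-90.39°) = 89.61°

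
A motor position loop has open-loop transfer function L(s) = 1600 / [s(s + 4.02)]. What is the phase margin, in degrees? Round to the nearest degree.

6°

Gain crossover: |L(jω)| = 1 at ω ≈ 39.9 rad s⁻¹.
∠L(j39.9) = −90° − arctan(39.9/4.02) ≈ -174.25°
PM = 180° + (-174.25°) = 5.75°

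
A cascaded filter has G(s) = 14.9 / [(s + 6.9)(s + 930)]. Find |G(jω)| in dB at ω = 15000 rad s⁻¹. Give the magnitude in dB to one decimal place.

-143.6 dB

|j15000 + 6.9| = √(15000² + 6.9²) = 1.5e+04
|j15000 + 930| = √(15000² + 930²) = 1.503e+04
|G(j15000)| = 14.9 / (1.5e+04 × 1.503e+04) = 6.6095e-08
20 log₁₀(6.6095e-08) = -143.60 dB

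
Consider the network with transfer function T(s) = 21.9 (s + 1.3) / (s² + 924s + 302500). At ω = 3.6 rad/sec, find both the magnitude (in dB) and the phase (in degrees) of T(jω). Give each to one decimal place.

|j3.6 + 1.3| = √(3.6² + 1.3²) = 3.828
|(j3.6)² + 924(j3.6) + 302500| = |3.0249e+05 + j3326.4| = 3.025e+05
|T(j3.6)| = 21.9 × 3.828 / 3.025e+05 = 0.0002771
20 log₁₀(0.0002771) = -71.15 dB
∠(j3.6 + 1.3) = arctan(3.6/1.3) = 70.14°
∠[(j3.6)² + 924(j3.6) + 302500] = ∠[3.0249e+05 + j3326.4] = 0.63°
∠T(j3.6) = 70.14° − 0.63° = 69.51°

|T| = -71.1 dB, ∠T = 69.5 deg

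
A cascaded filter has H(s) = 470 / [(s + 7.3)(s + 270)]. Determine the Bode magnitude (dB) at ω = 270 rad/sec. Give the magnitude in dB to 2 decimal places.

-46.83 dB

|j270 + 7.3| = √(270² + 7.3²) = 270.1
|j270 + 270| = √(270² + 270²) = 381.8
|H(j270)| = 470 / (270.1 × 381.8) = 0.0045572
20 log₁₀(0.0045572) = -46.826 dB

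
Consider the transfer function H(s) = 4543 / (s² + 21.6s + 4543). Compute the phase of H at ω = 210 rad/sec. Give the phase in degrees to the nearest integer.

∠[(j210)² + 21.6(j210) + 4543] = ∠[-39557 + j4536] = 173.46°
∠H(j210) = −173.46° = -173.46°

-173°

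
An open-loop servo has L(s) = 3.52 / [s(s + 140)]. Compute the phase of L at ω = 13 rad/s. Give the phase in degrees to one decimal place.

-95.3 deg

∠(j13 + 140) = arctan(13/140) = 5.31°
∠(j13) = 90.00°
∠L(j13) = − (5.31° + 90.00°) = -95.31°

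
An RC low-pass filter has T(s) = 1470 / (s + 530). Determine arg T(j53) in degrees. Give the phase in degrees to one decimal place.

∠(j53 + 530) = arctan(53/530) = 5.71°
∠T(j53) = −5.71° = -5.71°

-5.7°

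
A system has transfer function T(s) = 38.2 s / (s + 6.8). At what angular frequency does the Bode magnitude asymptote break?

6.8 rad/sec

The single real pole at s = −6.8 gives a corner at ω = 6.8 rad/sec.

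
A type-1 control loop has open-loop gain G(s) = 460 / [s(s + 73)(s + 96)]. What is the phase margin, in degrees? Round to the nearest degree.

Gain crossover: |G(jω)| = 1 at ω ≈ 0.0656 rad/sec.
∠G(j0.0656) = −90° − arctan(0.0656/73) − arctan(0.0656/96) ≈ -90.09°
PM = 180° + (-90.09°) = 89.91°

90°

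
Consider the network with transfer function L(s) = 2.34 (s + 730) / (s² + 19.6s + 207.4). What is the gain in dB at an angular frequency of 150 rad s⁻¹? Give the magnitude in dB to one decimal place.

|j150 + 730| = √(150² + 730²) = 745.3
|(j150)² + 19.6(j150) + 207.4| = |-22293 + j2940| = 2.249e+04
|L(j150)| = 2.34 × 745.3 / 2.249e+04 = 0.077556
20 log₁₀(0.077556) = -22.21 dB

-22.2 dB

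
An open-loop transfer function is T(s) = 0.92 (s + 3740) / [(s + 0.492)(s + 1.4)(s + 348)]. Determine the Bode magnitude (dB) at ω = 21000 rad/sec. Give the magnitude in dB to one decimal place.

-173.5 dB

|j21000 + 3740| = √(21000² + 3740²) = 2.133e+04
|j21000 + 0.492| = √(21000² + 0.492²) = 2.1e+04
|j21000 + 1.4| = √(21000² + 1.4²) = 2.1e+04
|j21000 + 348| = √(21000² + 348²) = 2.1e+04
|T(j21000)| = 0.92 × 2.133e+04 / (2.1e+04 × 2.1e+04 × 2.1e+04) = 2.1187e-09
20 log₁₀(2.1187e-09) = -173.48 dB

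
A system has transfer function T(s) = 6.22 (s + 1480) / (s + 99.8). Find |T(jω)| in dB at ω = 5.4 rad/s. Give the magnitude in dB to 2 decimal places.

|j5.4 + 1480| = √(5.4² + 1480²) = 1480
|j5.4 + 99.8| = √(5.4² + 99.8²) = 99.95
|T(j5.4)| = 6.22 × 1480 / 99.95 = 92.106
20 log₁₀(92.106) = 39.286 dB

39.29 dB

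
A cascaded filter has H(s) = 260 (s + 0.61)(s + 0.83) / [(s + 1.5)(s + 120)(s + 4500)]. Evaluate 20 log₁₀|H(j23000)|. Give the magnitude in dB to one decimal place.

-39.1 dB

|j23000 + 0.61| = √(23000² + 0.61²) = 2.3e+04
|j23000 + 0.83| = √(23000² + 0.83²) = 2.3e+04
|j23000 + 1.5| = √(23000² + 1.5²) = 2.3e+04
|j23000 + 120| = √(23000² + 120²) = 2.3e+04
|j23000 + 4500| = √(23000² + 4500²) = 2.344e+04
|H(j23000)| = 260 × 2.3e+04 × 2.3e+04 / (2.3e+04 × 2.3e+04 × 2.344e+04) = 0.011094
20 log₁₀(0.011094) = -39.10 dB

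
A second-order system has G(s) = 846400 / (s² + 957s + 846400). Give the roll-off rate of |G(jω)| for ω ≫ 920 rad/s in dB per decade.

-40 dB/decade

With 0 zeros and 2 poles, the high-frequency asymptotic slope is 20 × (0 − 2) = -40 dB/decade.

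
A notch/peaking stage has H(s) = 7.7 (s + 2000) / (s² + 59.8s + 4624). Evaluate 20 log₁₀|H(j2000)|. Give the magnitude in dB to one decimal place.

-45.3 dB

|j2000 + 2000| = √(2000² + 2000²) = 2828
|(j2000)² + 59.8(j2000) + 4624| = |-3.9954e+06 + j1.196e+05| = 3.997e+06
|H(j2000)| = 7.7 × 2828 / 3.997e+06 = 0.0054486
20 log₁₀(0.0054486) = -45.27 dB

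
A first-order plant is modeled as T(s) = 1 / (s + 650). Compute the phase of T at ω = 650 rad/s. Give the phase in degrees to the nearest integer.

∠(j650 + 650) = arctan(650/650) = 45.00°
∠T(j650) = −45.00° = -45.00°

-45°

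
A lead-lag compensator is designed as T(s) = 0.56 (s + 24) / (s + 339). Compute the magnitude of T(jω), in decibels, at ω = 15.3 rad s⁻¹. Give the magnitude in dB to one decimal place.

-26.6 dB

|j15.3 + 24| = √(15.3² + 24²) = 28.46
|j15.3 + 339| = √(15.3² + 339²) = 339.3
|T(j15.3)| = 0.56 × 28.46 / 339.3 = 0.046969
20 log₁₀(0.046969) = -26.56 dB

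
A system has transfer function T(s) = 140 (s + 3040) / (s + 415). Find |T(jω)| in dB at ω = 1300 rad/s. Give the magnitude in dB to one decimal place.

|j1300 + 3040| = √(1300² + 3040²) = 3306
|j1300 + 415| = √(1300² + 415²) = 1365
|T(j1300)| = 140 × 3306 / 1365 = 339.2
20 log₁₀(339.2) = 50.61 dB

50.6 dB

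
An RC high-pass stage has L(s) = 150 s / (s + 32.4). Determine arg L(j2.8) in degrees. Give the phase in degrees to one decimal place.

∠(j2.8) = 90.00°
∠(j2.8 + 32.4) = arctan(2.8/32.4) = 4.94°
∠L(j2.8) = 90.00° − 4.94° = 85.06°

85.1 deg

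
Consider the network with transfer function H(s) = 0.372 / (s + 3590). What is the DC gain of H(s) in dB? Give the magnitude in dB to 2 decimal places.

H(0) = 0.372 / 3590 = 0.00010362
20 log₁₀(0.00010362) = -79.691 dB

-79.69 dB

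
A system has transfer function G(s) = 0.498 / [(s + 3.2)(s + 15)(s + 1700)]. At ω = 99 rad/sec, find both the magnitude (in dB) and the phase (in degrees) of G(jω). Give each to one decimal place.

|j99 + 3.2| = √(99² + 3.2²) = 99.05
|j99 + 15| = √(99² + 15²) = 100.1
|j99 + 1700| = √(99² + 1700²) = 1703
|G(j99)| = 0.498 / (99.05 × 100.1 × 1703) = 2.9486e-08
20 log₁₀(2.9486e-08) = -150.61 dB
∠(j99 + 3.2) = arctan(99/3.2) = 88.15°
∠(j99 + 15) = arctan(99/15) = 81.38°
∠(j99 + 1700) = arctan(99/1700) = 3.33°
∠G(j99) = − (88.15° + 81.38° + 3.33°) = -172.87°

|G| = -150.6 dB, ∠G = -172.9 deg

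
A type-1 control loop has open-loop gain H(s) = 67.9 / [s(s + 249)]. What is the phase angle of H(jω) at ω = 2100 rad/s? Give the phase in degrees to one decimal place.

∠(j2100 + 249) = arctan(2100/249) = 83.24°
∠(j2100) = 90.00°
∠H(j2100) = − (83.24° + 90.00°) = -173.24°

-173.2°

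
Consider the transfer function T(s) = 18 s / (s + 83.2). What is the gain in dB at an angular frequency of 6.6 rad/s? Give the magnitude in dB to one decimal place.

3.1 dB

|j6.6| = 6.6
|j6.6 + 83.2| = √(6.6² + 83.2²) = 83.46
|T(j6.6)| = 18 × 6.6 / 83.46 = 1.4234
20 log₁₀(1.4234) = 3.07 dB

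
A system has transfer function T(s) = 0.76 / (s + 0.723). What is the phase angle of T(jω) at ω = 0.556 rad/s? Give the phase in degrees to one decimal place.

-37.6°

∠(j0.556 + 0.723) = arctan(0.556/0.723) = 37.56°
∠T(j0.556) = −37.56° = -37.56°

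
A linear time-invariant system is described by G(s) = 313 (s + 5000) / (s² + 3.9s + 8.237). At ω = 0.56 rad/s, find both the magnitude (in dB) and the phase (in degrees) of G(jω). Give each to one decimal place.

|G| = 105.6 dB, ∠G = -15.4 deg

|j0.56 + 5000| = √(0.56² + 5000²) = 5000
|(j0.56)² + 3.9(j0.56) + 8.237| = |7.9234 + j2.184| = 8.219
|G(j0.56)| = 313 × 5000 / 8.219 = 1.9042e+05
20 log₁₀(1.9042e+05) = 105.59 dB
∠(j0.56 + 5000) = arctan(0.56/5000) = 0.01°
∠[(j0.56)² + 3.9(j0.56) + 8.237] = ∠[7.9234 + j2.184] = 15.41°
∠G(j0.56) = 0.01° − 15.41° = -15.40°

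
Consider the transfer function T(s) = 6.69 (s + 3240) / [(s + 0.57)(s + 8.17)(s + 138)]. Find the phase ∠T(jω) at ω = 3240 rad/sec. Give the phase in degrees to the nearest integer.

-222°

∠(j3240 + 3240) = arctan(3240/3240) = 45.00°
∠(j3240 + 0.57) = arctan(3240/0.57) = 89.99°
∠(j3240 + 8.17) = arctan(3240/8.17) = 89.86°
∠(j3240 + 138) = arctan(3240/138) = 87.56°
∠T(j3240) = 45.00° − (89.99° + 89.86° + 87.56°) = -222.41°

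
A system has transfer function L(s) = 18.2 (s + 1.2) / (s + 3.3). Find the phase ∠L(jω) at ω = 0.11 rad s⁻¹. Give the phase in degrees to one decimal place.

∠(j0.11 + 1.2) = arctan(0.11/1.2) = 5.24°
∠(j0.11 + 3.3) = arctan(0.11/3.3) = 1.91°
∠L(j0.11) = 5.24° − 1.91° = 3.33°

3.3 deg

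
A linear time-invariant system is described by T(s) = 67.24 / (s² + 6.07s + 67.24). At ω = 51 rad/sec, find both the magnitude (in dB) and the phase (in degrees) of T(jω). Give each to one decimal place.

|T| = -31.6 dB, ∠T = -173.0°

|(j51)² + 6.07(j51) + 67.24| = |-2533.8 + j309.57| = 2553
|T(j51)| = 67.24 / 2553 = 0.026342
20 log₁₀(0.026342) = -31.59 dB
∠[(j51)² + 6.07(j51) + 67.24] = ∠[-2533.8 + j309.57] = 173.03°
∠T(j51) = −173.03° = -173.03°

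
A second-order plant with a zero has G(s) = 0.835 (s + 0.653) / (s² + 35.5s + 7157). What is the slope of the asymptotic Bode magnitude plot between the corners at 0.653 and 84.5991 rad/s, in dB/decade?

20 dB/decade

In this band the factors already past their corner are: zero at 0.653; net slope = 20 dB/decade.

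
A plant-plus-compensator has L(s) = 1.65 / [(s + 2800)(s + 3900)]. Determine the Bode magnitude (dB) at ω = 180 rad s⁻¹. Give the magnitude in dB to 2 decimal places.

-136.44 dB

|j180 + 2800| = √(180² + 2800²) = 2806
|j180 + 3900| = √(180² + 3900²) = 3904
|L(j180)| = 1.65 / (2806 × 3904) = 1.5063e-07
20 log₁₀(1.5063e-07) = -136.442 dB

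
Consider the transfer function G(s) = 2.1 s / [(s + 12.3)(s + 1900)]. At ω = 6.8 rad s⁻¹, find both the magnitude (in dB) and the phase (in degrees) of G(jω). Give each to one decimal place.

|j6.8| = 6.8
|j6.8 + 12.3| = √(6.8² + 12.3²) = 14.05
|j6.8 + 1900| = √(6.8² + 1900²) = 1900
|G(j6.8)| = 2.1 × 6.8 / (14.05 × 1900) = 0.00053476
20 log₁₀(0.00053476) = -65.44 dB
∠(j6.8) = 90.00°
∠(j6.8 + 12.3) = arctan(6.8/12.3) = 28.94°
∠(j6.8 + 1900) = arctan(6.8/1900) = 0.21°
∠G(j6.8) = 90.00° − (28.94° + 0.21°) = 60.86°

|G| = -65.4 dB, ∠G = 60.9°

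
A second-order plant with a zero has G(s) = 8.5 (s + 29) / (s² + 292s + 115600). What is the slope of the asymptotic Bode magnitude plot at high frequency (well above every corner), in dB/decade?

With 1 zero and 2 poles, the high-frequency asymptotic slope is 20 × (1 − 2) = -20 dB/decade.

-20 dB/decade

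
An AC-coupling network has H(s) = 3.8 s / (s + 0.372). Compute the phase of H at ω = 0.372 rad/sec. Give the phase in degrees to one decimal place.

∠(j0.372) = 90.00°
∠(j0.372 + 0.372) = arctan(0.372/0.372) = 45.00°
∠H(j0.372) = 90.00° − 45.00° = 45.00°

45.0°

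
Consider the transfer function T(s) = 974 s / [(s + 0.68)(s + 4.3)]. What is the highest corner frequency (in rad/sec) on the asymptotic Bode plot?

4.3 rad/sec

Break frequencies occur at each pole and zero magnitude: 0.68 rad/sec, 4.3 rad/sec.
The highest is 4.3 rad/sec.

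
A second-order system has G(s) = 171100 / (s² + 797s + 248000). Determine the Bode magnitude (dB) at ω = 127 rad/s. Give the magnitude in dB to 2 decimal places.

|(j127)² + 797(j127) + 248000| = |2.3187e+05 + j1.0122e+05| = 2.53e+05
|G(j127)| = 171100 / 2.53e+05 = 0.67628
20 log₁₀(0.67628) = -3.397 dB

-3.40 dB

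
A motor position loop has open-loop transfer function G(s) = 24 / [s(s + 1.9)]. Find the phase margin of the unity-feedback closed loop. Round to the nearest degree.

22 deg

Gain crossover: |G(jω)| = 1 at ω ≈ 4.72 rad/sec.
∠G(j4.72) = −90° − arctan(4.72/1.9) ≈ -158.07°
PM = 180° + (-158.07°) = 21.93°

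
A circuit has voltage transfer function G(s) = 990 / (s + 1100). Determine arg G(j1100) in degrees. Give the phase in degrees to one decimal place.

∠(j1100 + 1100) = arctan(1100/1100) = 45.00°
∠G(j1100) = −45.00° = -45.00°

-45.0 deg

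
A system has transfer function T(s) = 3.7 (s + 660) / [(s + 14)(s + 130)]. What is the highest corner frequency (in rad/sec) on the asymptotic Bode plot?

660 rad/sec

Break frequencies occur at each pole and zero magnitude: 14 rad/sec, 130 rad/sec, 660 rad/sec.
The highest is 660 rad/sec.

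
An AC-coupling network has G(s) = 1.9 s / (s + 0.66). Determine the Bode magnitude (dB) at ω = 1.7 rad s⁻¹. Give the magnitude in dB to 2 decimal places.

|j1.7| = 1.7
|j1.7 + 0.66| = √(1.7² + 0.66²) = 1.824
|G(j1.7)| = 1.9 × 1.7 / 1.824 = 1.7712
20 log₁₀(1.7712) = 4.965 dB

4.97 dB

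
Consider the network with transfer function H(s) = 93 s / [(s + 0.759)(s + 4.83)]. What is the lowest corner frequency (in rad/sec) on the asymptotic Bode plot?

Break frequencies occur at each pole and zero magnitude: 0.759 rad/sec, 4.83 rad/sec.
The lowest is 0.759 rad/sec.

0.759 rad/sec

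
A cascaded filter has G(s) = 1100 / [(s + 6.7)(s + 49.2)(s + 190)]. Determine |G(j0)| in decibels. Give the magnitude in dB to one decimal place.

G(0) = 1100 / (6.7 × 49.2 × 190) = 0.017563
20 log₁₀(0.017563) = -35.11 dB

-35.1 dB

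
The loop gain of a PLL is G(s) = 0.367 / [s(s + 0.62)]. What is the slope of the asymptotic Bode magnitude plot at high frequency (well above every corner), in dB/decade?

With 0 zeros and 2 poles, the high-frequency asymptotic slope is 20 × (0 − 2) = -40 dB/decade.

-40 dB/decade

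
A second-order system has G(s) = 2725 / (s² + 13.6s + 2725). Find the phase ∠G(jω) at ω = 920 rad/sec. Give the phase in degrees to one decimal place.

-179.2°

∠[(j920)² + 13.6(j920) + 2725] = ∠[-8.4368e+05 + j12512] = 179.15°
∠G(j920) = −179.15° = -179.15°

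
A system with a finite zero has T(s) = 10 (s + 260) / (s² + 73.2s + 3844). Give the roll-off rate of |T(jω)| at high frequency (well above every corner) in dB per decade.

With 1 zero and 2 poles, the high-frequency asymptotic slope is 20 × (1 − 2) = -20 dB/decade.

-20 dB/decade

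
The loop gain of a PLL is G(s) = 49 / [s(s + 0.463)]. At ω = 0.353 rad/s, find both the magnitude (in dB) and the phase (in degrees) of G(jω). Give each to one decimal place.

|G| = 47.5 dB, ∠G = -127.3°

|j0.353 + 0.463| = √(0.353² + 0.463²) = 0.5822
|j0.353| = 0.353
|G(j0.353)| = 49 / (0.5822 × 0.353) = 238.42
20 log₁₀(238.42) = 47.55 dB
∠(j0.353 + 0.463) = arctan(0.353/0.463) = 37.32°
∠(j0.353) = 90.00°
∠G(j0.353) = − (37.32° + 90.00°) = -127.32°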